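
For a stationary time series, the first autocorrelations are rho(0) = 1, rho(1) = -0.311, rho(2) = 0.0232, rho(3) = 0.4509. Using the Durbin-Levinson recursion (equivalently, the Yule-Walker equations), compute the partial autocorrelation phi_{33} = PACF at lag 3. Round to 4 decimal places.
\phi_{33} = 0.4830

The PACF at lag k is phi_{kk}, the last component of the solution
to the Yule-Walker system G_k phi = r_k where
  (G_k)_{ij} = rho(|i - j|), (r_k)_i = rho(i), i,j = 1..k.
Equivalently, Durbin-Levinson gives phi_{kk} iteratively:
  phi_{11} = rho(1)
  phi_{kk} = [rho(k) - sum_{j=1..k-1} phi_{k-1,j} rho(k-j)]
            / [1 - sum_{j=1..k-1} phi_{k-1,j} rho(j)],
  phi_{k,j} = phi_{k-1,j} - phi_{kk} phi_{k-1,k-j},  j = 1..k-1.
Step k = 1:
  phi_11 = rho(1) = -0.311.
Step k = 2:
  phi_22 = [rho(2) - phi_11 rho(1)] / [1 - phi_11 rho(1)] = [0.0232 - (-0.311)(-0.311)] / [1 - (-0.311)(-0.311)]
         = -0.073521 / 0.903279 = -0.081393.
  Update: phi_21 = phi_11 - phi_22 phi_11 = -0.311 - (-0.081393)(-0.311) = -0.336313.
Step k = 3:
  phi_33 = [rho(3) - phi_21 rho(2) - phi_22 rho(1)] / [1 - phi_21 rho(1) - phi_22 rho(2)]
    numerator   = 0.4509 - (-0.336313)(0.0232) - (-0.081393)(-0.311) = 0.43338911
    denominator = 1 - (-0.336313)(-0.311) - (-0.081393)(0.0232) = 0.89729487
  phi_33 = 0.43338911 / 0.89729487 = 0.483.
Therefore phi_{33} = 0.4830.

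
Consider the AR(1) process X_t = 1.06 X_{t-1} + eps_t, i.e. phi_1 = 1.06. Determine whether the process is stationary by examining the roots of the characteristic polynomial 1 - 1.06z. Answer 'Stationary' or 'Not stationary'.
\text{Not stationary}

The AR(p) characteristic polynomial is P(z) = 1 - 1.06z.
Stationarity requires all roots to lie outside the unit circle, i.e. |z| > 1 for every root.
This is linear in z: 1 + (-1.06) z = 0  =>  z = -1/(-1.06) = 0.943396,  |z| = 0.943396.
Moduli of all roots: 0.9434.
All moduli strictly greater than 1? No.
Verdict: Not stationary.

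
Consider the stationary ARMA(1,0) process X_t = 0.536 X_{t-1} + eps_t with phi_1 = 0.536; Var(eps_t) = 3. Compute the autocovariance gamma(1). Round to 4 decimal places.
\gamma(1) = 2.2562

Multiply the model equation by X_{t-k} and take expectations. With theta_0 = psi_0 = 1 and psi_j the MA(infinity) weights, this gives
  gamma(k) - sum_i phi_i gamma(k-i) = c_k,
  c_k = sigma^2 * sum_{j=k..q} theta_j psi_{j-k}   (c_k = 0 for k > q),
using gamma(-m) = gamma(m).
Pure AR (q = 0): c_0 = sigma^2 = 3, c_k = 0 for k >= 1.
Equations for k = 0 and k = 1 (AR order 1):
  gamma(0) = phi_1 gamma(1) + c_0
  gamma(1) = phi_1 gamma(0) + c_1
Substituting the second into the first: gamma(0) (1 - phi_1^2) = c_0 + phi_1 c_1, so
  gamma(0) = c_0 / (1 - phi_1^2) = 3 / (1 - (0.536)^2) = 3 / 0.712704 = 4.209321.
  gamma(1) = phi_1 gamma(0) = (0.536)(4.209321) = 2.256196.
Therefore gamma(1) = 2.2562 (to 4 decimal places).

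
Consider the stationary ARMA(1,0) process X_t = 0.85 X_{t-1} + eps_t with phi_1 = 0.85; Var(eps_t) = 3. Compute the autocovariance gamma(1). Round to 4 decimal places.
\gamma(1) = 9.1892

Multiply the model equation by X_{t-k} and take expectations. With theta_0 = psi_0 = 1 and psi_j the MA(infinity) weights, this gives
  gamma(k) - sum_i phi_i gamma(k-i) = c_k,
  c_k = sigma^2 * sum_{j=k..q} theta_j psi_{j-k}   (c_k = 0 for k > q),
using gamma(-m) = gamma(m).
Pure AR (q = 0): c_0 = sigma^2 = 3, c_k = 0 for k >= 1.
Equations for k = 0 and k = 1 (AR order 1):
  gamma(0) = phi_1 gamma(1) + c_0
  gamma(1) = phi_1 gamma(0) + c_1
Substituting the second into the first: gamma(0) (1 - phi_1^2) = c_0 + phi_1 c_1, so
  gamma(0) = c_0 / (1 - phi_1^2) = 3 / (1 - (0.85)^2) = 3 / 0.2775 = 10.810811.
  gamma(1) = phi_1 gamma(0) = (0.85)(10.810811) = 9.189189.
Therefore gamma(1) = 9.1892 (to 4 decimal places).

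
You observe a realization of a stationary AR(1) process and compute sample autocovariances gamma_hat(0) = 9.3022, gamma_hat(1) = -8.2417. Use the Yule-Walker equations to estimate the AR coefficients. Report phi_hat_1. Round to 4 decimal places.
\hat\phi_{1} = -0.8860

The Yule-Walker equations for an AR(p) process read, in matrix form,
  Gamma_p phi = r_p,   with   (Gamma_p)_{ij} = gamma(|i - j|),
                       (r_p)_i = gamma(i),   i,j = 1..p.
Substitute the sample gammas (Toeplitz matrix and right-hand side of size 1):
  Gamma_p = [[9.3022]]
  r_p     = [-8.2417]
With p = 1 this is the single equation gamma(0) phi_1 = gamma(1):
  phi_hat_1 = gamma(1) / gamma(0) = -8.2417 / 9.3022 = -0.8860.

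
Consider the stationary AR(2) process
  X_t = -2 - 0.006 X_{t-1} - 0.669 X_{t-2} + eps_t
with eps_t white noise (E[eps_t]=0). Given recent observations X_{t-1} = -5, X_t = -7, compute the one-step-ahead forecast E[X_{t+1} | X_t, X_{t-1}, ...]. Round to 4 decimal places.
E[X_{t+1} \mid \mathcal F_t] = 1.3870

For an AR(p) model X_t = c + sum_i phi_i X_{t-i} + eps_t, the
one-step-ahead conditional mean is
  E[X_{t+1} | X_t, ...] = c + sum_i phi_i X_{t+1-i}.
Substitute known values:
  E[X_{t+1} | ...] = -2 + (-0.006) * (-7) + (-0.669) * (-5)
                   = 1.3870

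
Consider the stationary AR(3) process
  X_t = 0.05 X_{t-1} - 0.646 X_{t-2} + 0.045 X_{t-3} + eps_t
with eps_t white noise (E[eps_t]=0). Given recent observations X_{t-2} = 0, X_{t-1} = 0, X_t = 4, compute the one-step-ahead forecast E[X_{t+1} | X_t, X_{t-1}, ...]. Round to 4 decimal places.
E[X_{t+1} \mid \mathcal F_t] = 0.2000

For an AR(p) model X_t = c + sum_i phi_i X_{t-i} + eps_t, the
one-step-ahead conditional mean is
  E[X_{t+1} | X_t, ...] = c + sum_i phi_i X_{t+1-i}.
Substitute known values:
  E[X_{t+1} | ...] = (0.05) * (4) + (-0.646) * (0) + (0.045) * (0)
                   = 0.2000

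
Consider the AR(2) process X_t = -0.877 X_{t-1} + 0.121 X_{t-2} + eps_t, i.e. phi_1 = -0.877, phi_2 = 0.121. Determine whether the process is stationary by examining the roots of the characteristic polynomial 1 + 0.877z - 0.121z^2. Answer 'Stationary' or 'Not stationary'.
\text{Stationary}

The AR(p) characteristic polynomial is P(z) = 1 + 0.877z - 0.121z^2.
Stationarity requires all roots to lie outside the unit circle, i.e. |z| > 1 for every root.
Set 1 + (0.877) z + (-0.121) z^2 = 0, i.e. a z^2 + b z + c = 0 with a = -0.121, b = 0.877, c = 1.
Discriminant D = b^2 - 4ac = (0.877)^2 - 4*(-0.121)*1 = 0.769129 - (-0.484) = 1.253129.
D >= 0, so the roots are real: z = (-b +/- sqrt(D)) / (2a) = (-0.877 +/- 1.119432) / (-0.242).
  z_1 = (-0.877 + 1.119432) / (-0.242) = -1.0018,   |z_1| = 1.0018.
  z_2 = (-0.877 - 1.119432) / (-0.242) = 8.2497,   |z_2| = 8.2497.
Moduli of all roots: 1.0018, 8.2497.
All moduli strictly greater than 1? Yes.
Verdict: Stationary.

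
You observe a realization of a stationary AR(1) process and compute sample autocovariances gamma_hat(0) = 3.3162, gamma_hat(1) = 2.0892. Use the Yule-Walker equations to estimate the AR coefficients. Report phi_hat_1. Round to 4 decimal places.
\hat\phi_{1} = 0.6300

The Yule-Walker equations for an AR(p) process read, in matrix form,
  Gamma_p phi = r_p,   with   (Gamma_p)_{ij} = gamma(|i - j|),
                       (r_p)_i = gamma(i),   i,j = 1..p.
Substitute the sample gammas (Toeplitz matrix and right-hand side of size 1):
  Gamma_p = [[3.3162]]
  r_p     = [2.0892]
With p = 1 this is the single equation gamma(0) phi_1 = gamma(1):
  phi_hat_1 = gamma(1) / gamma(0) = 2.0892 / 3.3162 = 0.6300.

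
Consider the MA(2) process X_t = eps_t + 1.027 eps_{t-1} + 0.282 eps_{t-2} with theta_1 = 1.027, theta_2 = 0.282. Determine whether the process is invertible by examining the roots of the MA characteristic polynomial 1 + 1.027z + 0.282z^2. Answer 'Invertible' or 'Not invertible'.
\text{Invertible}

The MA(q) characteristic polynomial is P(z) = 1 + 1.027z + 0.282z^2.
Invertibility requires all roots to lie outside the unit circle, i.e. |z| > 1 for every root.
Set 1 + (1.027) z + (0.282) z^2 = 0, i.e. a z^2 + b z + c = 0 with a = 0.282, b = 1.027, c = 1.
Discriminant D = b^2 - 4ac = (1.027)^2 - 4*(0.282)*1 = 1.054729 - (1.128) = -0.073271.
D < 0, so the roots are the complex-conjugate pair z = (-b +/- i sqrt(-D)) / (2a) = -1.8209 +/- 0.4799i.
For a conjugate pair |z|^2 = z * conj(z) = (product of roots) = c/a = 1/(0.282) = 3.546099, so |z| = sqrt(3.546099) = 1.8831 for both roots.
Moduli of all roots: 1.8831, 1.8831.
All moduli strictly greater than 1? Yes.
Verdict: Invertible.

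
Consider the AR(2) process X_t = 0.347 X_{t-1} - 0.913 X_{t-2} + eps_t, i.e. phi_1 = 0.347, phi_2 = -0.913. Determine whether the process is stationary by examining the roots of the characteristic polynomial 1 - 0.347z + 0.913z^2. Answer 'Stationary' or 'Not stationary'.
\text{Stationary}

The AR(p) characteristic polynomial is P(z) = 1 - 0.347z + 0.913z^2.
Stationarity requires all roots to lie outside the unit circle, i.e. |z| > 1 for every root.
Set 1 + (-0.347) z + (0.913) z^2 = 0, i.e. a z^2 + b z + c = 0 with a = 0.913, b = -0.347, c = 1.
Discriminant D = b^2 - 4ac = (-0.347)^2 - 4*(0.913)*1 = 0.120409 - (3.652) = -3.531591.
D < 0, so the roots are the complex-conjugate pair z = (-b +/- i sqrt(-D)) / (2a) = 0.19 +/- 1.0292i.
For a conjugate pair |z|^2 = z * conj(z) = (product of roots) = c/a = 1/(0.913) = 1.09529, so |z| = sqrt(1.09529) = 1.0466 for both roots.
Moduli of all roots: 1.0466, 1.0466.
All moduli strictly greater than 1? Yes.
Verdict: Stationary.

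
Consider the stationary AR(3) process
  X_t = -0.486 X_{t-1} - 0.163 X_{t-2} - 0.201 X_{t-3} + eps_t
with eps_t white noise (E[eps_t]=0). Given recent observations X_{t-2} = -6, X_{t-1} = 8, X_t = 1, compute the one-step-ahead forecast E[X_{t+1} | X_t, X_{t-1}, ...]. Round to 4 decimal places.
E[X_{t+1} \mid \mathcal F_t] = -0.5840

For an AR(p) model X_t = c + sum_i phi_i X_{t-i} + eps_t, the
one-step-ahead conditional mean is
  E[X_{t+1} | X_t, ...] = c + sum_i phi_i X_{t+1-i}.
Substitute known values:
  E[X_{t+1} | ...] = (-0.486) * (1) + (-0.163) * (8) + (-0.201) * (-6)
                   = -0.5840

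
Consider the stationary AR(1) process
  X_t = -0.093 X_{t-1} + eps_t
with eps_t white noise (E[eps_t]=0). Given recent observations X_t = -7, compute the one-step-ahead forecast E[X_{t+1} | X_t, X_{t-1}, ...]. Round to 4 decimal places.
E[X_{t+1} \mid \mathcal F_t] = 0.6510

For an AR(p) model X_t = c + sum_i phi_i X_{t-i} + eps_t, the
one-step-ahead conditional mean is
  E[X_{t+1} | X_t, ...] = c + sum_i phi_i X_{t+1-i}.
Substitute known values:
  E[X_{t+1} | ...] = (-0.093) * (-7)
                   = 0.6510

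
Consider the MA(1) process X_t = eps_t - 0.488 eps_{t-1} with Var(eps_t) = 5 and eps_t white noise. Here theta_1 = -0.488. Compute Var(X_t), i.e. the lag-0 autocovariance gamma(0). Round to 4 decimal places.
\gamma(0) = 6.1907

For an MA(q) process X_t = eps_t + sum_i theta_i eps_{t-i} with
Var(eps_t) = sigma^2, the variance is
  gamma(0) = sigma^2 * (1 + sum_i theta_i^2).
  sum_i theta_i^2 = (-0.488)^2 = 0.238144.
  gamma(0) = 5 * (1 + 0.238144) = 5 * 1.238144 = 6.19072, which rounds to 6.1907.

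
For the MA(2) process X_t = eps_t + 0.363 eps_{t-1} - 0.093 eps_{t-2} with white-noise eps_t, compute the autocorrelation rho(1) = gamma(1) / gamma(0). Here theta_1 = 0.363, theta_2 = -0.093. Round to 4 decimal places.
\rho(1) = 0.2887

For an MA(q) process with theta_0 = 1, the autocovariance is
  gamma(k) = sigma^2 * sum_{i=0..q-k} theta_i * theta_{i+k},
and rho(k) = gamma(k) / gamma(0). Sigma^2 cancels.
  numerator   = (1)*(0.363) + (0.363)*(-0.093) = 0.329241.
  denominator = (1)^2 + (0.363)^2 + (-0.093)^2 = 1.140418.
  rho(1) = 0.329241 / 1.140418 = 0.2887.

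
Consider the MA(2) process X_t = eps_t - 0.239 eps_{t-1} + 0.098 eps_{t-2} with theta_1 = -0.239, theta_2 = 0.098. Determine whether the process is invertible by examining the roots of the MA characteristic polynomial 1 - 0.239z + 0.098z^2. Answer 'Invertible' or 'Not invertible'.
\text{Invertible}

The MA(q) characteristic polynomial is P(z) = 1 - 0.239z + 0.098z^2.
Invertibility requires all roots to lie outside the unit circle, i.e. |z| > 1 for every root.
Set 1 + (-0.239) z + (0.098) z^2 = 0, i.e. a z^2 + b z + c = 0 with a = 0.098, b = -0.239, c = 1.
Discriminant D = b^2 - 4ac = (-0.239)^2 - 4*(0.098)*1 = 0.057121 - (0.392) = -0.334879.
D < 0, so the roots are the complex-conjugate pair z = (-b +/- i sqrt(-D)) / (2a) = 1.2194 +/- 2.9525i.
For a conjugate pair |z|^2 = z * conj(z) = (product of roots) = c/a = 1/(0.098) = 10.204082, so |z| = sqrt(10.204082) = 3.1944 for both roots.
Moduli of all roots: 3.1944, 3.1944.
All moduli strictly greater than 1? Yes.
Verdict: Invertible.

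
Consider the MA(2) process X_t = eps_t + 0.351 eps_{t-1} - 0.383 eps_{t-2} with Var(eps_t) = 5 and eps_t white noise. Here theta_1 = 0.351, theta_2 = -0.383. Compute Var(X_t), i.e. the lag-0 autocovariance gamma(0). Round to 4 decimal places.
\gamma(0) = 6.3495

For an MA(q) process X_t = eps_t + sum_i theta_i eps_{t-i} with
Var(eps_t) = sigma^2, the variance is
  gamma(0) = sigma^2 * (1 + sum_i theta_i^2).
  sum_i theta_i^2 = (0.351)^2 + (-0.383)^2 = 0.123201 + 0.146689 = 0.26989.
  gamma(0) = 5 * (1 + 0.26989) = 5 * 1.26989 = 6.34945, which rounds to 6.3495.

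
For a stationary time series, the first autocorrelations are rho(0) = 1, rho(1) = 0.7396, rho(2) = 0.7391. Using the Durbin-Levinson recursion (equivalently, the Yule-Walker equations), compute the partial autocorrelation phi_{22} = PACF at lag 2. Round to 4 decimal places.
\phi_{22} = 0.4241

The PACF at lag k is phi_{kk}, the last component of the solution
to the Yule-Walker system G_k phi = r_k where
  (G_k)_{ij} = rho(|i - j|), (r_k)_i = rho(i), i,j = 1..k.
Equivalently, Durbin-Levinson gives phi_{kk} iteratively:
  phi_{11} = rho(1)
  phi_{kk} = [rho(k) - sum_{j=1..k-1} phi_{k-1,j} rho(k-j)]
            / [1 - sum_{j=1..k-1} phi_{k-1,j} rho(j)],
  phi_{k,j} = phi_{k-1,j} - phi_{kk} phi_{k-1,k-j},  j = 1..k-1.
Step k = 1:
  phi_11 = rho(1) = 0.7396.
Step k = 2:
  phi_22 = [rho(2) - phi_11 rho(1)] / [1 - phi_11 rho(1)] = [0.7391 - (0.7396)(0.7396)] / [1 - (0.7396)(0.7396)]
         = 0.19209184 / 0.45299184 = 0.4241.
Therefore phi_{22} = 0.4241.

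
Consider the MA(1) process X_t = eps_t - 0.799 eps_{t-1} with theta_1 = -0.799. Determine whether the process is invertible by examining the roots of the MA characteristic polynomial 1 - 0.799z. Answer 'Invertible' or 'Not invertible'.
\text{Invertible}

The MA(q) characteristic polynomial is P(z) = 1 - 0.799z.
Invertibility requires all roots to lie outside the unit circle, i.e. |z| > 1 for every root.
This is linear in z: 1 + (-0.799) z = 0  =>  z = -1/(-0.799) = 1.251564,  |z| = 1.251564.
Moduli of all roots: 1.2516.
All moduli strictly greater than 1? Yes.
Verdict: Invertible.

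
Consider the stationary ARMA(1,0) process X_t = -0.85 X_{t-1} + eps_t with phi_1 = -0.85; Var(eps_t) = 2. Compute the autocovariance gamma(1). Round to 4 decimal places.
\gamma(1) = -6.1261

Multiply the model equation by X_{t-k} and take expectations. With theta_0 = psi_0 = 1 and psi_j the MA(infinity) weights, this gives
  gamma(k) - sum_i phi_i gamma(k-i) = c_k,
  c_k = sigma^2 * sum_{j=k..q} theta_j psi_{j-k}   (c_k = 0 for k > q),
using gamma(-m) = gamma(m).
Pure AR (q = 0): c_0 = sigma^2 = 2, c_k = 0 for k >= 1.
Equations for k = 0 and k = 1 (AR order 1):
  gamma(0) = phi_1 gamma(1) + c_0
  gamma(1) = phi_1 gamma(0) + c_1
Substituting the second into the first: gamma(0) (1 - phi_1^2) = c_0 + phi_1 c_1, so
  gamma(0) = c_0 / (1 - phi_1^2) = 2 / (1 - (-0.85)^2) = 2 / 0.2775 = 7.207207.
  gamma(1) = phi_1 gamma(0) = (-0.85)(7.207207) = -6.126126.
Therefore gamma(1) = -6.1261 (to 4 decimal places).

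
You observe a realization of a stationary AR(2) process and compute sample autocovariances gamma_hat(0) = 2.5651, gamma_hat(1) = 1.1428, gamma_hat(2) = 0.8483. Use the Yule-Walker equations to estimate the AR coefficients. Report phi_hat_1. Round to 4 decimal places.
\hat\phi_{1} = 0.3720

The Yule-Walker equations for an AR(p) process read, in matrix form,
  Gamma_p phi = r_p,   with   (Gamma_p)_{ij} = gamma(|i - j|),
                       (r_p)_i = gamma(i),   i,j = 1..p.
Substitute the sample gammas (Toeplitz matrix and right-hand side of size 2):
  Gamma_p = [[2.5651, 1.1428], [1.1428, 2.5651]]
  r_p     = [1.1428, 0.8483]
Written out:
  2.5651 phi_1 + 1.1428 phi_2 = 1.1428
  1.1428 phi_1 + 2.5651 phi_2 = 0.8483
Solve by Cramer's rule:
  det = gamma(0)^2 - gamma(1)^2 = (2.5651)^2 - (1.1428)^2 = 6.57973801 - 1.30599184 = 5.27374617
  phi_hat_1 = [gamma(1) gamma(0) - gamma(1) gamma(2)] / det = [(1.1428)(2.5651) - (1.1428)(0.8483)] / 5.27374617 = 1.96195904 / 5.27374617 = 0.372
  phi_hat_2 = [gamma(0) gamma(2) - gamma(1)^2] / det = [(2.5651)(0.8483) - (1.1428)^2] / 5.27374617 = 0.86998249 / 5.27374617 = 0.165
So phi_hat = [0.3720, 0.1650].
Therefore phi_hat_1 = 0.3720.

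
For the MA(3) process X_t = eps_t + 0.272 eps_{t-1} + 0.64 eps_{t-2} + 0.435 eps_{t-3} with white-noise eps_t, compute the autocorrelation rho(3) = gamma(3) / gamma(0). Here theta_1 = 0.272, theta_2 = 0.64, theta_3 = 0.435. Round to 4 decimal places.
\rho(3) = 0.2600

For an MA(q) process with theta_0 = 1, the autocovariance is
  gamma(k) = sigma^2 * sum_{i=0..q-k} theta_i * theta_{i+k},
and rho(k) = gamma(k) / gamma(0). Sigma^2 cancels.
  numerator   = (1)*(0.435) = 0.435.
  denominator = (1)^2 + (0.272)^2 + (0.64)^2 + (0.435)^2 = 1.672809.
  rho(3) = 0.435 / 1.672809 = 0.2600.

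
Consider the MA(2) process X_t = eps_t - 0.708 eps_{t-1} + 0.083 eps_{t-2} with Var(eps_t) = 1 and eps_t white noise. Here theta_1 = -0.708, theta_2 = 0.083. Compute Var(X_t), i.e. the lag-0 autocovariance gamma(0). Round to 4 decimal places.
\gamma(0) = 1.5082

For an MA(q) process X_t = eps_t + sum_i theta_i eps_{t-i} with
Var(eps_t) = sigma^2, the variance is
  gamma(0) = sigma^2 * (1 + sum_i theta_i^2).
  sum_i theta_i^2 = (-0.708)^2 + (0.083)^2 = 0.501264 + 0.006889 = 0.508153.
  gamma(0) = 1 * (1 + 0.508153) = 1 * 1.508153 = 1.508153, which rounds to 1.5082.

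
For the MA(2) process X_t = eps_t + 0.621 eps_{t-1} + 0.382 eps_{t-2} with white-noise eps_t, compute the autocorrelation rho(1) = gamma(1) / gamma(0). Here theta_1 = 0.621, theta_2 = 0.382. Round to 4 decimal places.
\rho(1) = 0.5604

For an MA(q) process with theta_0 = 1, the autocovariance is
  gamma(k) = sigma^2 * sum_{i=0..q-k} theta_i * theta_{i+k},
and rho(k) = gamma(k) / gamma(0). Sigma^2 cancels.
  numerator   = (1)*(0.621) + (0.621)*(0.382) = 0.858222.
  denominator = (1)^2 + (0.621)^2 + (0.382)^2 = 1.531565.
  rho(1) = 0.858222 / 1.531565 = 0.5604.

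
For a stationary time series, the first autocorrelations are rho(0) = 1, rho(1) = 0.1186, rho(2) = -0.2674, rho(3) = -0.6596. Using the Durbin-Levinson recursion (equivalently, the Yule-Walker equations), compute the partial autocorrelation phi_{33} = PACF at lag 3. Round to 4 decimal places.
\phi_{33} = -0.6460

The PACF at lag k is phi_{kk}, the last component of the solution
to the Yule-Walker system G_k phi = r_k where
  (G_k)_{ij} = rho(|i - j|), (r_k)_i = rho(i), i,j = 1..k.
Equivalently, Durbin-Levinson gives phi_{kk} iteratively:
  phi_{11} = rho(1)
  phi_{kk} = [rho(k) - sum_{j=1..k-1} phi_{k-1,j} rho(k-j)]
            / [1 - sum_{j=1..k-1} phi_{k-1,j} rho(j)],
  phi_{k,j} = phi_{k-1,j} - phi_{kk} phi_{k-1,k-j},  j = 1..k-1.
Step k = 1:
  phi_11 = rho(1) = 0.1186.
Step k = 2:
  phi_22 = [rho(2) - phi_11 rho(1)] / [1 - phi_11 rho(1)] = [-0.2674 - (0.1186)(0.1186)] / [1 - (0.1186)(0.1186)]
         = -0.28146596 / 0.98593404 = -0.285482.
  Update: phi_21 = phi_11 - phi_22 phi_11 = 0.1186 - (-0.285482)(0.1186) = 0.152458.
Step k = 3:
  phi_33 = [rho(3) - phi_21 rho(2) - phi_22 rho(1)] / [1 - phi_21 rho(1) - phi_22 rho(2)]
    numerator   = -0.6596 - (0.152458)(-0.2674) - (-0.285482)(0.1186) = -0.58497459
    denominator = 1 - (0.152458)(0.1186) - (-0.285482)(-0.2674) = 0.90558071
  phi_33 = -0.58497459 / 0.90558071 = -0.646.
Therefore phi_{33} = -0.6460.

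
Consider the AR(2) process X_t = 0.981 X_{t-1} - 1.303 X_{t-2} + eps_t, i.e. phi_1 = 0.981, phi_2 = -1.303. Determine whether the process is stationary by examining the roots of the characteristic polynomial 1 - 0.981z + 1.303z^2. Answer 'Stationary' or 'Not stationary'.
\text{Not stationary}

The AR(p) characteristic polynomial is P(z) = 1 - 0.981z + 1.303z^2.
Stationarity requires all roots to lie outside the unit circle, i.e. |z| > 1 for every root.
Set 1 + (-0.981) z + (1.303) z^2 = 0, i.e. a z^2 + b z + c = 0 with a = 1.303, b = -0.981, c = 1.
Discriminant D = b^2 - 4ac = (-0.981)^2 - 4*(1.303)*1 = 0.962361 - (5.212) = -4.249639.
D < 0, so the roots are the complex-conjugate pair z = (-b +/- i sqrt(-D)) / (2a) = 0.3764 +/- 0.791i.
For a conjugate pair |z|^2 = z * conj(z) = (product of roots) = c/a = 1/(1.303) = 0.76746, so |z| = sqrt(0.76746) = 0.876 for both roots.
Moduli of all roots: 0.8760, 0.8760.
All moduli strictly greater than 1? No.
Verdict: Not stationary.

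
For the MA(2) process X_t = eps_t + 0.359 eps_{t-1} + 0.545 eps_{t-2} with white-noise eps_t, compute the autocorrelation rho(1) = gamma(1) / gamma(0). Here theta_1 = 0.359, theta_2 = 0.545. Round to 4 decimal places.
\rho(1) = 0.3890

For an MA(q) process with theta_0 = 1, the autocovariance is
  gamma(k) = sigma^2 * sum_{i=0..q-k} theta_i * theta_{i+k},
and rho(k) = gamma(k) / gamma(0). Sigma^2 cancels.
  numerator   = (1)*(0.359) + (0.359)*(0.545) = 0.554655.
  denominator = (1)^2 + (0.359)^2 + (0.545)^2 = 1.425906.
  rho(1) = 0.554655 / 1.425906 = 0.3890.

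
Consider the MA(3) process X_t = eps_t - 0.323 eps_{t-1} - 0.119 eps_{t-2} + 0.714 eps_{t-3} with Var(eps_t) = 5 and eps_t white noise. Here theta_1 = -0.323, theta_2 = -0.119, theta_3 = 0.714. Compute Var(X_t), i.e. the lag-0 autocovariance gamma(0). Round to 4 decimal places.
\gamma(0) = 8.1414

For an MA(q) process X_t = eps_t + sum_i theta_i eps_{t-i} with
Var(eps_t) = sigma^2, the variance is
  gamma(0) = sigma^2 * (1 + sum_i theta_i^2).
  sum_i theta_i^2 = (-0.323)^2 + (-0.119)^2 + (0.714)^2 = 0.104329 + 0.014161 + 0.509796 = 0.628286.
  gamma(0) = 5 * (1 + 0.628286) = 5 * 1.628286 = 8.14143, which rounds to 8.1414.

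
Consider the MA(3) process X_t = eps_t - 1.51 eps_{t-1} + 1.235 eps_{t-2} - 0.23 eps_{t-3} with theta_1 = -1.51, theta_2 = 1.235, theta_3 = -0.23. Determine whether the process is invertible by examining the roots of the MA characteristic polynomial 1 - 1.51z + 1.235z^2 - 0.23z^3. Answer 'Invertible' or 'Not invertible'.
\text{Invertible}

The MA(q) characteristic polynomial is P(z) = 1 - 1.51z + 1.235z^2 - 0.23z^3.
Invertibility requires all roots to lie outside the unit circle, i.e. |z| > 1 for every root.
Degree 3: look for a simple real root z0 first, then factor out (1 - z/z0) and solve the remaining quadratic.
Testing z0 = 4: P(4) = 1 + (-1.51)(4) + (1.235)(4)^2 + (-0.23)(4)^3
  = 1 + (-6.04) + (19.76) + (-14.72) = 0.  So z_0 = 4 is a root, |z_0| = 4.
Divide out the factor (1 - 0.25 z) = (1 - z/z0) (since 1/z0 = 0.25):
  P(z) = (1 - 0.25 z)(1 + (-1.26) z + (0.92) z^2)
  [check: z-coef -1.26 - (0.25) = -1.51; z^2-coef 0.92 - (0.25)(-1.26) = 1.235; z^3-coef -(0.25)(0.92) = -0.23.]
Remaining roots from the quadratic factor 1 + (-1.26) z + (0.92) z^2:
  Set 1 + (-1.26) z + (0.92) z^2 = 0, i.e. a z^2 + b z + c = 0 with a = 0.92, b = -1.26, c = 1.
  Discriminant D = b^2 - 4ac = (-1.26)^2 - 4*(0.92)*1 = 1.5876 - (3.68) = -2.0924.
  D < 0, so the roots are the complex-conjugate pair z = (-b +/- i sqrt(-D)) / (2a) = 0.6848 +/- 0.7861i.
  For a conjugate pair |z|^2 = z * conj(z) = (product of roots) = c/a = 1/(0.92) = 1.086957, so |z| = sqrt(1.086957) = 1.0426 for both roots.
Moduli of all roots: 4.0000, 1.0426, 1.0426.
All moduli strictly greater than 1? Yes.
Verdict: Invertible.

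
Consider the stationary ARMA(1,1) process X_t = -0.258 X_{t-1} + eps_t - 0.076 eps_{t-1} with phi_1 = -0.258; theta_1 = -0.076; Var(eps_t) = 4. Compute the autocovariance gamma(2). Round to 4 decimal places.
\gamma(2) = 0.3765

Multiply the model equation by X_{t-k} and take expectations. With theta_0 = psi_0 = 1 and psi_j the MA(infinity) weights, this gives
  gamma(k) - sum_i phi_i gamma(k-i) = c_k,
  c_k = sigma^2 * sum_{j=k..q} theta_j psi_{j-k}   (c_k = 0 for k > q),
using gamma(-m) = gamma(m).
psi-weights needed (psi_j = theta_j + sum_i phi_i psi_{j-i}):
  psi_1 = theta_1 + phi_1 = -0.076 + (-0.258) = -0.334
Right-hand sides:
  c_0 = sigma^2 (1 + theta_1 psi_1) = 4 * (1 + (-0.076)(-0.334)) = 4 * 1.025384 = 4.101536
  c_1 = sigma^2 theta_1 = 4 * (-0.076) = -0.304
  c_2 = 0
Equations for k = 0 and k = 1 (AR order 1):
  gamma(0) = phi_1 gamma(1) + c_0
  gamma(1) = phi_1 gamma(0) + c_1
Substituting the second into the first: gamma(0) (1 - phi_1^2) = c_0 + phi_1 c_1, so
  gamma(0) = (c_0 + phi_1 c_1) / (1 - phi_1^2) = (4.101536 + (-0.258)(-0.304)) / (1 - (-0.258)^2) = 4.179968 / 0.933436 = 4.478045.
  gamma(1) = phi_1 gamma(0) + c_1 = (-0.258)(4.478045) + (-0.304) = -1.459335.
For k = 2 (> q): gamma(2) = phi_1 gamma(1) = (-0.258)(-1.459335) = 0.376509.
Therefore gamma(2) = 0.3765 (to 4 decimal places).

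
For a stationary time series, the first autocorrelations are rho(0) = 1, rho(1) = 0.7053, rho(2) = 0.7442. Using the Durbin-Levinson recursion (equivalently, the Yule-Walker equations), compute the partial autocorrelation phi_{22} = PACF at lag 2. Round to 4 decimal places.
\phi_{22} = 0.4910

The PACF at lag k is phi_{kk}, the last component of the solution
to the Yule-Walker system G_k phi = r_k where
  (G_k)_{ij} = rho(|i - j|), (r_k)_i = rho(i), i,j = 1..k.
Equivalently, Durbin-Levinson gives phi_{kk} iteratively:
  phi_{11} = rho(1)
  phi_{kk} = [rho(k) - sum_{j=1..k-1} phi_{k-1,j} rho(k-j)]
            / [1 - sum_{j=1..k-1} phi_{k-1,j} rho(j)],
  phi_{k,j} = phi_{k-1,j} - phi_{kk} phi_{k-1,k-j},  j = 1..k-1.
Step k = 1:
  phi_11 = rho(1) = 0.7053.
Step k = 2:
  phi_22 = [rho(2) - phi_11 rho(1)] / [1 - phi_11 rho(1)] = [0.7442 - (0.7053)(0.7053)] / [1 - (0.7053)(0.7053)]
         = 0.24675191 / 0.50255191 = 0.491.
Therefore phi_{22} = 0.4910.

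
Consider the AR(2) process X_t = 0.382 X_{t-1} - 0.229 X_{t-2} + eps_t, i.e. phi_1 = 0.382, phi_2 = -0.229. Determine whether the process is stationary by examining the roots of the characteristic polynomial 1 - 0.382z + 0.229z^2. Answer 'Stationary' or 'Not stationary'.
\text{Stationary}

The AR(p) characteristic polynomial is P(z) = 1 - 0.382z + 0.229z^2.
Stationarity requires all roots to lie outside the unit circle, i.e. |z| > 1 for every root.
Set 1 + (-0.382) z + (0.229) z^2 = 0, i.e. a z^2 + b z + c = 0 with a = 0.229, b = -0.382, c = 1.
Discriminant D = b^2 - 4ac = (-0.382)^2 - 4*(0.229)*1 = 0.145924 - (0.916) = -0.770076.
D < 0, so the roots are the complex-conjugate pair z = (-b +/- i sqrt(-D)) / (2a) = 0.8341 +/- 1.916i.
For a conjugate pair |z|^2 = z * conj(z) = (product of roots) = c/a = 1/(0.229) = 4.366812, so |z| = sqrt(4.366812) = 2.0897 for both roots.
Moduli of all roots: 2.0897, 2.0897.
All moduli strictly greater than 1? Yes.
Verdict: Stationary.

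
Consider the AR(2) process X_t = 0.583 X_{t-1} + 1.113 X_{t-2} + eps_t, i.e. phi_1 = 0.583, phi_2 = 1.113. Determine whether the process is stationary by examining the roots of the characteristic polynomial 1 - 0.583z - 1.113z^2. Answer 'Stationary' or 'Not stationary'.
\text{Not stationary}

The AR(p) characteristic polynomial is P(z) = 1 - 0.583z - 1.113z^2.
Stationarity requires all roots to lie outside the unit circle, i.e. |z| > 1 for every root.
Set 1 + (-0.583) z + (-1.113) z^2 = 0, i.e. a z^2 + b z + c = 0 with a = -1.113, b = -0.583, c = 1.
Discriminant D = b^2 - 4ac = (-0.583)^2 - 4*(-1.113)*1 = 0.339889 - (-4.452) = 4.791889.
D >= 0, so the roots are real: z = (-b +/- sqrt(D)) / (2a) = (0.583 +/- 2.189038) / (-2.226).
  z_1 = (0.583 + 2.189038) / (-2.226) = -1.2453,   |z_1| = 1.2453.
  z_2 = (0.583 - 2.189038) / (-2.226) = 0.7215,   |z_2| = 0.7215.
Moduli of all roots: 1.2453, 0.7215.
All moduli strictly greater than 1? No.
Verdict: Not stationary.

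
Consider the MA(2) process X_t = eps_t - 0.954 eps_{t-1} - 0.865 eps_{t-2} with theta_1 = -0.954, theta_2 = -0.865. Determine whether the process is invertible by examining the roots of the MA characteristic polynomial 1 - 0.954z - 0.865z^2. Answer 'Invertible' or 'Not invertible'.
\text{Not invertible}

The MA(q) characteristic polynomial is P(z) = 1 - 0.954z - 0.865z^2.
Invertibility requires all roots to lie outside the unit circle, i.e. |z| > 1 for every root.
Set 1 + (-0.954) z + (-0.865) z^2 = 0, i.e. a z^2 + b z + c = 0 with a = -0.865, b = -0.954, c = 1.
Discriminant D = b^2 - 4ac = (-0.954)^2 - 4*(-0.865)*1 = 0.910116 - (-3.46) = 4.370116.
D >= 0, so the roots are real: z = (-b +/- sqrt(D)) / (2a) = (0.954 +/- 2.090482) / (-1.73).
  z_1 = (0.954 + 2.090482) / (-1.73) = -1.7598,   |z_1| = 1.7598.
  z_2 = (0.954 - 2.090482) / (-1.73) = 0.6569,   |z_2| = 0.6569.
Moduli of all roots: 1.7598, 0.6569.
All moduli strictly greater than 1? No.
Verdict: Not invertible.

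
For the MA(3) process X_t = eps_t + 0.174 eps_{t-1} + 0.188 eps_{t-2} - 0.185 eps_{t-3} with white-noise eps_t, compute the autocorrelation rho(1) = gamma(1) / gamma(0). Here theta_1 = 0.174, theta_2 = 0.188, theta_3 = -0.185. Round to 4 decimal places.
\rho(1) = 0.1563

For an MA(q) process with theta_0 = 1, the autocovariance is
  gamma(k) = sigma^2 * sum_{i=0..q-k} theta_i * theta_{i+k},
and rho(k) = gamma(k) / gamma(0). Sigma^2 cancels.
  numerator   = (1)*(0.174) + (0.174)*(0.188) + (0.188)*(-0.185) = 0.171932.
  denominator = (1)^2 + (0.174)^2 + (0.188)^2 + (-0.185)^2 = 1.099845.
  rho(1) = 0.171932 / 1.099845 = 0.1563.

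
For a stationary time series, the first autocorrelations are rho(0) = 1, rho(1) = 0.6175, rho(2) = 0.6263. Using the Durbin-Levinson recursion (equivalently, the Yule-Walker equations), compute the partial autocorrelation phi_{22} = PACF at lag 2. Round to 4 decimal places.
\phi_{22} = 0.3960

The PACF at lag k is phi_{kk}, the last component of the solution
to the Yule-Walker system G_k phi = r_k where
  (G_k)_{ij} = rho(|i - j|), (r_k)_i = rho(i), i,j = 1..k.
Equivalently, Durbin-Levinson gives phi_{kk} iteratively:
  phi_{11} = rho(1)
  phi_{kk} = [rho(k) - sum_{j=1..k-1} phi_{k-1,j} rho(k-j)]
            / [1 - sum_{j=1..k-1} phi_{k-1,j} rho(j)],
  phi_{k,j} = phi_{k-1,j} - phi_{kk} phi_{k-1,k-j},  j = 1..k-1.
Step k = 1:
  phi_11 = rho(1) = 0.6175.
Step k = 2:
  phi_22 = [rho(2) - phi_11 rho(1)] / [1 - phi_11 rho(1)] = [0.6263 - (0.6175)(0.6175)] / [1 - (0.6175)(0.6175)]
         = 0.24499375 / 0.61869375 = 0.396.
Therefore phi_{22} = 0.3960.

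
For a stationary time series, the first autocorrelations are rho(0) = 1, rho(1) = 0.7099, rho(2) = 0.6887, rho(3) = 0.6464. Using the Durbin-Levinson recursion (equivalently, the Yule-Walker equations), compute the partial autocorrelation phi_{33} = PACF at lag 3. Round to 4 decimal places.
\phi_{33} = 0.1760

The PACF at lag k is phi_{kk}, the last component of the solution
to the Yule-Walker system G_k phi = r_k where
  (G_k)_{ij} = rho(|i - j|), (r_k)_i = rho(i), i,j = 1..k.
Equivalently, Durbin-Levinson gives phi_{kk} iteratively:
  phi_{11} = rho(1)
  phi_{kk} = [rho(k) - sum_{j=1..k-1} phi_{k-1,j} rho(k-j)]
            / [1 - sum_{j=1..k-1} phi_{k-1,j} rho(j)],
  phi_{k,j} = phi_{k-1,j} - phi_{kk} phi_{k-1,k-j},  j = 1..k-1.
Step k = 1:
  phi_11 = rho(1) = 0.7099.
Step k = 2:
  phi_22 = [rho(2) - phi_11 rho(1)] / [1 - phi_11 rho(1)] = [0.6887 - (0.7099)(0.7099)] / [1 - (0.7099)(0.7099)]
         = 0.18474199 / 0.49604199 = 0.372432.
  Update: phi_21 = phi_11 - phi_22 phi_11 = 0.7099 - (0.372432)(0.7099) = 0.44551.
Step k = 3:
  phi_33 = [rho(3) - phi_21 rho(2) - phi_22 rho(1)] / [1 - phi_21 rho(1) - phi_22 rho(2)]
    numerator   = 0.6464 - (0.44551)(0.6887) - (0.372432)(0.7099) = 0.07518739
    denominator = 1 - (0.44551)(0.7099) - (0.372432)(0.6887) = 0.42723813
  phi_33 = 0.07518739 / 0.42723813 = 0.176.
Therefore phi_{33} = 0.1760.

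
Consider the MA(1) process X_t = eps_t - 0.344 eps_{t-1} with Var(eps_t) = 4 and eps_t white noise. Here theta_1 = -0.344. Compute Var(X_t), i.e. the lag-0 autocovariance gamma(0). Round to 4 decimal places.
\gamma(0) = 4.4733

For an MA(q) process X_t = eps_t + sum_i theta_i eps_{t-i} with
Var(eps_t) = sigma^2, the variance is
  gamma(0) = sigma^2 * (1 + sum_i theta_i^2).
  sum_i theta_i^2 = (-0.344)^2 = 0.118336.
  gamma(0) = 4 * (1 + 0.118336) = 4 * 1.118336 = 4.473344, which rounds to 4.4733.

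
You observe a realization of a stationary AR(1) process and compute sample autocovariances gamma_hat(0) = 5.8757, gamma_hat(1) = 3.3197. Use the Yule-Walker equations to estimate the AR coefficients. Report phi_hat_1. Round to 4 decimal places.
\hat\phi_{1} = 0.5650

The Yule-Walker equations for an AR(p) process read, in matrix form,
  Gamma_p phi = r_p,   with   (Gamma_p)_{ij} = gamma(|i - j|),
                       (r_p)_i = gamma(i),   i,j = 1..p.
Substitute the sample gammas (Toeplitz matrix and right-hand side of size 1):
  Gamma_p = [[5.8757]]
  r_p     = [3.3197]
With p = 1 this is the single equation gamma(0) phi_1 = gamma(1):
  phi_hat_1 = gamma(1) / gamma(0) = 3.3197 / 5.8757 = 0.5650.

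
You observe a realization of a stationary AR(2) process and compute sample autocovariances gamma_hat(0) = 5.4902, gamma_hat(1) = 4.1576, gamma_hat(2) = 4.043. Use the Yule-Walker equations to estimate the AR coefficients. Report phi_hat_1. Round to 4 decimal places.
\hat\phi_{1} = 0.4680

The Yule-Walker equations for an AR(p) process read, in matrix form,
  Gamma_p phi = r_p,   with   (Gamma_p)_{ij} = gamma(|i - j|),
                       (r_p)_i = gamma(i),   i,j = 1..p.
Substitute the sample gammas (Toeplitz matrix and right-hand side of size 2):
  Gamma_p = [[5.4902, 4.1576], [4.1576, 5.4902]]
  r_p     = [4.1576, 4.043]
Written out:
  5.4902 phi_1 + 4.1576 phi_2 = 4.1576
  4.1576 phi_1 + 5.4902 phi_2 = 4.043
Solve by Cramer's rule:
  det = gamma(0)^2 - gamma(1)^2 = (5.4902)^2 - (4.1576)^2 = 30.14229604 - 17.28563776 = 12.85665828
  phi_hat_1 = [gamma(1) gamma(0) - gamma(1) gamma(2)] / det = [(4.1576)(5.4902) - (4.1576)(4.043)] / 12.85665828 = 6.01687872 / 12.85665828 = 0.468
  phi_hat_2 = [gamma(0) gamma(2) - gamma(1)^2] / det = [(5.4902)(4.043) - (4.1576)^2] / 12.85665828 = 4.91124084 / 12.85665828 = 0.382
So phi_hat = [0.4680, 0.3820].
Therefore phi_hat_1 = 0.4680.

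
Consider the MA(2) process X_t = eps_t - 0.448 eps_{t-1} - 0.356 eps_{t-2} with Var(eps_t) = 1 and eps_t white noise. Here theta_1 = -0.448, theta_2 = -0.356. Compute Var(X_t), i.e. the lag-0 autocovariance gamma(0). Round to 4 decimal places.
\gamma(0) = 1.3274

For an MA(q) process X_t = eps_t + sum_i theta_i eps_{t-i} with
Var(eps_t) = sigma^2, the variance is
  gamma(0) = sigma^2 * (1 + sum_i theta_i^2).
  sum_i theta_i^2 = (-0.448)^2 + (-0.356)^2 = 0.200704 + 0.126736 = 0.32744.
  gamma(0) = 1 * (1 + 0.32744) = 1 * 1.32744 = 1.32744, which rounds to 1.3274.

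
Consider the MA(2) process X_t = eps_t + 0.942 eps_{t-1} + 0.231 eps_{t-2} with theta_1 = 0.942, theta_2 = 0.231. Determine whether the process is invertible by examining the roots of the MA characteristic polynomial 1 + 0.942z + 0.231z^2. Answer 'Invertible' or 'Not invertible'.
\text{Invertible}

The MA(q) characteristic polynomial is P(z) = 1 + 0.942z + 0.231z^2.
Invertibility requires all roots to lie outside the unit circle, i.e. |z| > 1 for every root.
Set 1 + (0.942) z + (0.231) z^2 = 0, i.e. a z^2 + b z + c = 0 with a = 0.231, b = 0.942, c = 1.
Discriminant D = b^2 - 4ac = (0.942)^2 - 4*(0.231)*1 = 0.887364 - (0.924) = -0.036636.
D < 0, so the roots are the complex-conjugate pair z = (-b +/- i sqrt(-D)) / (2a) = -2.039 +/- 0.4143i.
For a conjugate pair |z|^2 = z * conj(z) = (product of roots) = c/a = 1/(0.231) = 4.329004, so |z| = sqrt(4.329004) = 2.0806 for both roots.
Moduli of all roots: 2.0806, 2.0806.
All moduli strictly greater than 1? Yes.
Verdict: Invertible.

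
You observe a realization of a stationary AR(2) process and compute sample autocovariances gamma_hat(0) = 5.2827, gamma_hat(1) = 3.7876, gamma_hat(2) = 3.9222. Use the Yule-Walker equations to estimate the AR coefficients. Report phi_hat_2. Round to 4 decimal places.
\hat\phi_{2} = 0.4700

The Yule-Walker equations for an AR(p) process read, in matrix form,
  Gamma_p phi = r_p,   with   (Gamma_p)_{ij} = gamma(|i - j|),
                       (r_p)_i = gamma(i),   i,j = 1..p.
Substitute the sample gammas (Toeplitz matrix and right-hand side of size 2):
  Gamma_p = [[5.2827, 3.7876], [3.7876, 5.2827]]
  r_p     = [3.7876, 3.9222]
Written out:
  5.2827 phi_1 + 3.7876 phi_2 = 3.7876
  3.7876 phi_1 + 5.2827 phi_2 = 3.9222
Solve by Cramer's rule:
  det = gamma(0)^2 - gamma(1)^2 = (5.2827)^2 - (3.7876)^2 = 27.90691929 - 14.34591376 = 13.56100553
  phi_hat_1 = [gamma(1) gamma(0) - gamma(1) gamma(2)] / det = [(3.7876)(5.2827) - (3.7876)(3.9222)] / 13.56100553 = 5.1530298 / 13.56100553 = 0.38
  phi_hat_2 = [gamma(0) gamma(2) - gamma(1)^2] / det = [(5.2827)(3.9222) - (3.7876)^2] / 13.56100553 = 6.37389218 / 13.56100553 = 0.47
So phi_hat = [0.3800, 0.4700].
Therefore phi_hat_2 = 0.4700.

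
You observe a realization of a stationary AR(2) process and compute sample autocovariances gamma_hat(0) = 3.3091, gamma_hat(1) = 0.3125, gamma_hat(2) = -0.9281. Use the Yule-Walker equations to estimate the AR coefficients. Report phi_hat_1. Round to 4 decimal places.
\hat\phi_{1} = 0.1220

The Yule-Walker equations for an AR(p) process read, in matrix form,
  Gamma_p phi = r_p,   with   (Gamma_p)_{ij} = gamma(|i - j|),
                       (r_p)_i = gamma(i),   i,j = 1..p.
Substitute the sample gammas (Toeplitz matrix and right-hand side of size 2):
  Gamma_p = [[3.3091, 0.3125], [0.3125, 3.3091]]
  r_p     = [0.3125, -0.9281]
Written out:
  3.3091 phi_1 + 0.3125 phi_2 = 0.3125
  0.3125 phi_1 + 3.3091 phi_2 = -0.9281
Solve by Cramer's rule:
  det = gamma(0)^2 - gamma(1)^2 = (3.3091)^2 - (0.3125)^2 = 10.95014281 - 0.09765625 = 10.85248656
  phi_hat_1 = [gamma(1) gamma(0) - gamma(1) gamma(2)] / det = [(0.3125)(3.3091) - (0.3125)(-0.9281)] / 10.85248656 = 1.324125 / 10.85248656 = 0.122
  phi_hat_2 = [gamma(0) gamma(2) - gamma(1)^2] / det = [(3.3091)(-0.9281) - (0.3125)^2] / 10.85248656 = -3.16883196 / 10.85248656 = -0.292
So phi_hat = [0.1220, -0.2920].
Therefore phi_hat_1 = 0.1220.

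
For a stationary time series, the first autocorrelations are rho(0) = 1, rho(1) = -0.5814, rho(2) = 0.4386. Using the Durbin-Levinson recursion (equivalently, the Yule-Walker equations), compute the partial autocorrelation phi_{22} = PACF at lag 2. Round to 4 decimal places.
\phi_{22} = 0.1519

The PACF at lag k is phi_{kk}, the last component of the solution
to the Yule-Walker system G_k phi = r_k where
  (G_k)_{ij} = rho(|i - j|), (r_k)_i = rho(i), i,j = 1..k.
Equivalently, Durbin-Levinson gives phi_{kk} iteratively:
  phi_{11} = rho(1)
  phi_{kk} = [rho(k) - sum_{j=1..k-1} phi_{k-1,j} rho(k-j)]
            / [1 - sum_{j=1..k-1} phi_{k-1,j} rho(j)],
  phi_{k,j} = phi_{k-1,j} - phi_{kk} phi_{k-1,k-j},  j = 1..k-1.
Step k = 1:
  phi_11 = rho(1) = -0.5814.
Step k = 2:
  phi_22 = [rho(2) - phi_11 rho(1)] / [1 - phi_11 rho(1)] = [0.4386 - (-0.5814)(-0.5814)] / [1 - (-0.5814)(-0.5814)]
         = 0.10057404 / 0.66197404 = 0.1519.
Therefore phi_{22} = 0.1519.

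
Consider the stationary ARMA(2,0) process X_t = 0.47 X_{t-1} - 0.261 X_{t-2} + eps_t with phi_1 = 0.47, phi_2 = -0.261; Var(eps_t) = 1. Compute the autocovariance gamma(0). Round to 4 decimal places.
\gamma(0) = 1.2462

Multiply the model equation by X_{t-k} and take expectations. With theta_0 = psi_0 = 1 and psi_j the MA(infinity) weights, this gives
  gamma(k) - sum_i phi_i gamma(k-i) = c_k,
  c_k = sigma^2 * sum_{j=k..q} theta_j psi_{j-k}   (c_k = 0 for k > q),
using gamma(-m) = gamma(m).
Pure AR (q = 0): c_0 = sigma^2 = 1, c_k = 0 for k >= 1.
Equations for k = 0, 1, 2 (AR order 2, c_2 = 0):
  (E0) gamma(0) = phi_1 gamma(1) + phi_2 gamma(2) + c_0
  (E1) gamma(1) = phi_1 gamma(0) + phi_2 gamma(1) + c_1
  (E2) gamma(2) = phi_1 gamma(1) + phi_2 gamma(0)
From (E1): gamma(1) = A gamma(0) + B with
  A = phi_1 / (1 - phi_2) = 0.47 / 1.261 = 0.37272,   B = c_1 / (1 - phi_2) = 0 / 1.261 = 0.
Insert (E2) into (E0): gamma(0) (1 - phi_2^2) = phi_1 (1 + phi_2) gamma(1) + c_0.
  phi_1 (1 + phi_2) = (0.47)(0.739) = 0.34733,   1 - phi_2^2 = 0.931879.
Replace gamma(1) by A gamma(0) + B and collect gamma(0):
  gamma(0) [0.931879 - (0.34733)(0.37272)] = c_0 = 1
  gamma(0) * 0.802422 = 1
  gamma(0) = 1 / 0.802422 = 1.246227.
Therefore gamma(0) = 1.2462 (to 4 decimal places).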